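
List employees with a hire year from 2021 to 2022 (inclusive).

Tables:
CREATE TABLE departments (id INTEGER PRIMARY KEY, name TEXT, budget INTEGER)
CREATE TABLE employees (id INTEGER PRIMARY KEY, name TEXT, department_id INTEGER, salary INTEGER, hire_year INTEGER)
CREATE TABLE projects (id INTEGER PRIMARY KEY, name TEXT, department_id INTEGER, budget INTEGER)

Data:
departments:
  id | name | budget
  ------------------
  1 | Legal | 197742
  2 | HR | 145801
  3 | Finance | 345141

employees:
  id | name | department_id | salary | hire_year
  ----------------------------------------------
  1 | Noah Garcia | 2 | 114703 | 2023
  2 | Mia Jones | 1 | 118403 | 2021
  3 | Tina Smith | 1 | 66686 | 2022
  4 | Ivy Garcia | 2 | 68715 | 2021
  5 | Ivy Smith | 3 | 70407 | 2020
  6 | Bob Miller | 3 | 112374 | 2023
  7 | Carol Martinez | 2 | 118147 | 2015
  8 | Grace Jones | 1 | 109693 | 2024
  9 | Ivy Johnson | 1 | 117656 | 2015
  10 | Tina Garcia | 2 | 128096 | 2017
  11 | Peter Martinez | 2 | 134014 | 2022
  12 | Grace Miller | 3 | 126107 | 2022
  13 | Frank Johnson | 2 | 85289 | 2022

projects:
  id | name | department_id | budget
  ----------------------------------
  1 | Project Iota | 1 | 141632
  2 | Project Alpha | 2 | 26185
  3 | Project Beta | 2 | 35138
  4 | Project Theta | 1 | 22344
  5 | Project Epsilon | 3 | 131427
SELECT name, hire_year FROM employees WHERE hire_year BETWEEN 2021 AND 2022

Execution result:
name | hire_year
Mia Jones | 2021
Tina Smith | 2022
Ivy Garcia | 2021
Peter Martinez | 2022
Grace Miller | 2022
Frank Johnson | 2022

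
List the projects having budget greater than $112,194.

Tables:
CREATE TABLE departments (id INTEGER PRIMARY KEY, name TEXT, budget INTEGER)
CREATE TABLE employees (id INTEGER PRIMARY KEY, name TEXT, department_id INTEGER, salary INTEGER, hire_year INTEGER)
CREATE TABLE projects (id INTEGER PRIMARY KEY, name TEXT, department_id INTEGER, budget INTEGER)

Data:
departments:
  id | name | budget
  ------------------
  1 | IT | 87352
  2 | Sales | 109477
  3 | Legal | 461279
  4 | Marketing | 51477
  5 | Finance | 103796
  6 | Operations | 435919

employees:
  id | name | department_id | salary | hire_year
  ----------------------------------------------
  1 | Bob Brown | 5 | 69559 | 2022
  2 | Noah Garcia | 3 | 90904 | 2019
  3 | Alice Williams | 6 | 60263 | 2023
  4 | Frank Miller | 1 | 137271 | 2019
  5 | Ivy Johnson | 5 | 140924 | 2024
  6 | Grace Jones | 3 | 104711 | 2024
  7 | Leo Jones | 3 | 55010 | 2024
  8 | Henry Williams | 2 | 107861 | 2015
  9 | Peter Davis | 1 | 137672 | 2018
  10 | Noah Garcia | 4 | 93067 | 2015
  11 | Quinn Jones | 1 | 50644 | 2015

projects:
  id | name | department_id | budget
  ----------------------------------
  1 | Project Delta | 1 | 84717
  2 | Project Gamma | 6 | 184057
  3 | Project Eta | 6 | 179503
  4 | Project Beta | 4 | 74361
SELECT name, budget FROM projects WHERE budget > 112194

Execution result:
name | budget
Project Gamma | 184057
Project Eta | 179503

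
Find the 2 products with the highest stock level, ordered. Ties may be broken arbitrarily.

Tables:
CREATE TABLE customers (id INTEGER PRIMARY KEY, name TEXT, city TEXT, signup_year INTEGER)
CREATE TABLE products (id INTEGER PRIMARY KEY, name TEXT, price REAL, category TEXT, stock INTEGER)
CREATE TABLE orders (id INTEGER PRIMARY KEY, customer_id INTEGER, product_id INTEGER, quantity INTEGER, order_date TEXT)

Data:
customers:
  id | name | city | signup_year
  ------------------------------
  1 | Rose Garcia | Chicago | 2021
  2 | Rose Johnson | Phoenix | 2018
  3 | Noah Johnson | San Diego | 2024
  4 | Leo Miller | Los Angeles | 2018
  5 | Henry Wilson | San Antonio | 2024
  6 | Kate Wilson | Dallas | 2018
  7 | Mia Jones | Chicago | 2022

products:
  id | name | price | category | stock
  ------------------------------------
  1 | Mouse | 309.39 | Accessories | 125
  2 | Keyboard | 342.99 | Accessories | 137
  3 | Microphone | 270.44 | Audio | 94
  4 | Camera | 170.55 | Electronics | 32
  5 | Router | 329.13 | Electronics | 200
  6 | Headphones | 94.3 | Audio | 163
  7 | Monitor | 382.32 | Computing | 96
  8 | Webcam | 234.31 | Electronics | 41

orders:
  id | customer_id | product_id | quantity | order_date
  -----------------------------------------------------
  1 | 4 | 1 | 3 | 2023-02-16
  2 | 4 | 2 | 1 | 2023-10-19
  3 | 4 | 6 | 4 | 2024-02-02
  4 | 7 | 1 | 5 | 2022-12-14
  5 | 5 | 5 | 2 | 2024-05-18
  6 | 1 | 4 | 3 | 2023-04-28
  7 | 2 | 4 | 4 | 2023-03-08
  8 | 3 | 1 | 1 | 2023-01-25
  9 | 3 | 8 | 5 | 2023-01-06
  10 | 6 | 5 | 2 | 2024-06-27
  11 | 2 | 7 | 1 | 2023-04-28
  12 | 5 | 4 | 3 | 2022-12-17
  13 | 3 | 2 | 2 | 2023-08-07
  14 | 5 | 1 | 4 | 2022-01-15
SELECT name, stock FROM products ORDER BY stock DESC LIMIT 2

Execution result:
name | stock
Router | 200
Headphones | 163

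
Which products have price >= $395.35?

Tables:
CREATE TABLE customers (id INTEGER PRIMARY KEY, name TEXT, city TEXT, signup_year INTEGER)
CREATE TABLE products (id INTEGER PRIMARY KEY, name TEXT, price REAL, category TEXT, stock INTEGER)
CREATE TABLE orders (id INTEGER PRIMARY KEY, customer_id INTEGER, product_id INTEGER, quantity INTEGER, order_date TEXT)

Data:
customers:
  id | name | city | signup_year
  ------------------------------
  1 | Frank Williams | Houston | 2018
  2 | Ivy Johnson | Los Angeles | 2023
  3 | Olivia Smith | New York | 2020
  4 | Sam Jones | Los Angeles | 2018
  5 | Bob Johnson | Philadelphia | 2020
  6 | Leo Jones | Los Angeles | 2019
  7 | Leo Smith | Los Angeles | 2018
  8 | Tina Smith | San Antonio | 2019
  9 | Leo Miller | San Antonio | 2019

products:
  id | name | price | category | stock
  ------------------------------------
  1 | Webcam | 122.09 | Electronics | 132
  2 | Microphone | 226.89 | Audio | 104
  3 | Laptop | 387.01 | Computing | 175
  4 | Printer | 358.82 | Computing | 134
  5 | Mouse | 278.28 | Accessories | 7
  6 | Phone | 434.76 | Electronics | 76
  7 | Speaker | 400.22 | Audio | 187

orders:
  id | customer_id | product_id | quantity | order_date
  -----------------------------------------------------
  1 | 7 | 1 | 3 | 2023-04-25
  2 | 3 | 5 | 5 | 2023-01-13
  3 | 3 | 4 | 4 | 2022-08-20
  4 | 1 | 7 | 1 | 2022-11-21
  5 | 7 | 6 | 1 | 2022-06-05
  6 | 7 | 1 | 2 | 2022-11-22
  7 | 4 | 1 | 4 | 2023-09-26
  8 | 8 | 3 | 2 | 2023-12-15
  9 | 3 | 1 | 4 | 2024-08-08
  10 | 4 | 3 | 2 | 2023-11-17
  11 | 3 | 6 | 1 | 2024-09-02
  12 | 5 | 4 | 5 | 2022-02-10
SELECT name, price FROM products WHERE price >= 395.35

Execution result:
name | price
Phone | 434.76
Speaker | 400.22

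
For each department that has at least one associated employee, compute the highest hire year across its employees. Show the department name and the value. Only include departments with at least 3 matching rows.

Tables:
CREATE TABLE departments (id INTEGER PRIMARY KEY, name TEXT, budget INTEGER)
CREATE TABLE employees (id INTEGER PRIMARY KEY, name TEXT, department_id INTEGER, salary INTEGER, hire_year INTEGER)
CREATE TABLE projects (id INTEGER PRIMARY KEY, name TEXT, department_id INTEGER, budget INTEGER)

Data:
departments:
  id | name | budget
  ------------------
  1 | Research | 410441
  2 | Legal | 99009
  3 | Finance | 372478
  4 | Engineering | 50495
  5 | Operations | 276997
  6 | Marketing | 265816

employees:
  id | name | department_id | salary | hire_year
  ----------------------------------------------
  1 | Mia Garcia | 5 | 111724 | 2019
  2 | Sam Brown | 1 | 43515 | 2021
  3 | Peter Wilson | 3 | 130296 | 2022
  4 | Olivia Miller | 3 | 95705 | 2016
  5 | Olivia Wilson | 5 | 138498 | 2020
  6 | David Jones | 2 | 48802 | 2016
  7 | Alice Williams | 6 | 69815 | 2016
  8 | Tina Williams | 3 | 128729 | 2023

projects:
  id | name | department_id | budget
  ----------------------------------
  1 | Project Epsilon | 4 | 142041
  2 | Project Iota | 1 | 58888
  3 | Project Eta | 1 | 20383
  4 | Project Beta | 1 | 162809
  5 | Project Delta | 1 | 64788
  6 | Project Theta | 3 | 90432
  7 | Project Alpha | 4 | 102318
SELECT p.name, MAX(c.hire_year) AS max_hire_year FROM employees c JOIN departments p ON c.department_id = p.id GROUP BY p.id, p.name HAVING COUNT(*) >= 3

Execution result:
name | max_hire_year
Finance | 2023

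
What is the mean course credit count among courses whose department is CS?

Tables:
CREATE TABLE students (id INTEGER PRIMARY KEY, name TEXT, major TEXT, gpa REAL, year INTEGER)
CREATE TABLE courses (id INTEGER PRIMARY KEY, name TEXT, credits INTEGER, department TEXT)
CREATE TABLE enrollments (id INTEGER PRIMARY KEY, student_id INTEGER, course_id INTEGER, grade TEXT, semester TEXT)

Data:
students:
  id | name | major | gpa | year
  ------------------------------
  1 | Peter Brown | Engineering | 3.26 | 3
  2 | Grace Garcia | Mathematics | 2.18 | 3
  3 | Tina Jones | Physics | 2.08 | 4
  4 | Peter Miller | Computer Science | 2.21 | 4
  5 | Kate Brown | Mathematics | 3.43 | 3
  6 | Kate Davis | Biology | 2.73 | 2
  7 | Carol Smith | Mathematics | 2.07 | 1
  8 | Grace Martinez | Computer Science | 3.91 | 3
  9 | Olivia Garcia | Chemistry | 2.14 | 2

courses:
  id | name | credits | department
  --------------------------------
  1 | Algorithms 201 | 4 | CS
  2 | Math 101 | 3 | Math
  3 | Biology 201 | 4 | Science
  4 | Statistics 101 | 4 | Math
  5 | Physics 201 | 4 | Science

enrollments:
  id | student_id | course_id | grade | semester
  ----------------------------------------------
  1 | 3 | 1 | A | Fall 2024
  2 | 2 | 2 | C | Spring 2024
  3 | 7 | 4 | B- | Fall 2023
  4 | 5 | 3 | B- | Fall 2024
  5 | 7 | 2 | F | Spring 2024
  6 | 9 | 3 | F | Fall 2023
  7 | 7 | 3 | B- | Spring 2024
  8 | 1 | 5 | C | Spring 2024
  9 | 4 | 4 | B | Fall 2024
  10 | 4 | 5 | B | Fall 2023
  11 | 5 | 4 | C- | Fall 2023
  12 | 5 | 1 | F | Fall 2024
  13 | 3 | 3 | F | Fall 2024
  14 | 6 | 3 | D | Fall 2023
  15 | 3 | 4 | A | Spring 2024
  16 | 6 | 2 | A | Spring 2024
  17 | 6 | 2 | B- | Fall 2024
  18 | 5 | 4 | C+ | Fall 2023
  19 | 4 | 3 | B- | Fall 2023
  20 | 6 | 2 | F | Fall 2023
SELECT AVG(credits) FROM courses WHERE department = 'CS'

Execution result:
4.00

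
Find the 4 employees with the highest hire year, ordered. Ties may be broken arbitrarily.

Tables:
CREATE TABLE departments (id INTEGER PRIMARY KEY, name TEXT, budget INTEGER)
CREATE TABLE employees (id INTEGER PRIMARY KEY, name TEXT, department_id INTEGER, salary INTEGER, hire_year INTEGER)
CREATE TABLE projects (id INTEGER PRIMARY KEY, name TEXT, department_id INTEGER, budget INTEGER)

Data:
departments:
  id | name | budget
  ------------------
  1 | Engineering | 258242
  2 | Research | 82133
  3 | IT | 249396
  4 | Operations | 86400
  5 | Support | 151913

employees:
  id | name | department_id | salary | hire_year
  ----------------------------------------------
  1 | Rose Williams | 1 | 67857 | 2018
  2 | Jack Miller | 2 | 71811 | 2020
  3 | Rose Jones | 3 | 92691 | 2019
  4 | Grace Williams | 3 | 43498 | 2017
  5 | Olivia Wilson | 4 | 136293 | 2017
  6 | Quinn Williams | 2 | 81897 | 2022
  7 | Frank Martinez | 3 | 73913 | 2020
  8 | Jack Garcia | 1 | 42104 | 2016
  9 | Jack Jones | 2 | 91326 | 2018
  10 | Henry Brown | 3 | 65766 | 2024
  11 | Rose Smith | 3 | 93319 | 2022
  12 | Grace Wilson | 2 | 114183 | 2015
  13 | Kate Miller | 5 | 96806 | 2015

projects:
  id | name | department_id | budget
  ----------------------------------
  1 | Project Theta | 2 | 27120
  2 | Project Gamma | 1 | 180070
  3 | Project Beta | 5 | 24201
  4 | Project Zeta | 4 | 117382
SELECT name, hire_year FROM employees ORDER BY hire_year DESC LIMIT 4

Execution result:
name | hire_year
Henry Brown | 2024
Quinn Williams | 2022
Rose Smith | 2022
Jack Miller | 2020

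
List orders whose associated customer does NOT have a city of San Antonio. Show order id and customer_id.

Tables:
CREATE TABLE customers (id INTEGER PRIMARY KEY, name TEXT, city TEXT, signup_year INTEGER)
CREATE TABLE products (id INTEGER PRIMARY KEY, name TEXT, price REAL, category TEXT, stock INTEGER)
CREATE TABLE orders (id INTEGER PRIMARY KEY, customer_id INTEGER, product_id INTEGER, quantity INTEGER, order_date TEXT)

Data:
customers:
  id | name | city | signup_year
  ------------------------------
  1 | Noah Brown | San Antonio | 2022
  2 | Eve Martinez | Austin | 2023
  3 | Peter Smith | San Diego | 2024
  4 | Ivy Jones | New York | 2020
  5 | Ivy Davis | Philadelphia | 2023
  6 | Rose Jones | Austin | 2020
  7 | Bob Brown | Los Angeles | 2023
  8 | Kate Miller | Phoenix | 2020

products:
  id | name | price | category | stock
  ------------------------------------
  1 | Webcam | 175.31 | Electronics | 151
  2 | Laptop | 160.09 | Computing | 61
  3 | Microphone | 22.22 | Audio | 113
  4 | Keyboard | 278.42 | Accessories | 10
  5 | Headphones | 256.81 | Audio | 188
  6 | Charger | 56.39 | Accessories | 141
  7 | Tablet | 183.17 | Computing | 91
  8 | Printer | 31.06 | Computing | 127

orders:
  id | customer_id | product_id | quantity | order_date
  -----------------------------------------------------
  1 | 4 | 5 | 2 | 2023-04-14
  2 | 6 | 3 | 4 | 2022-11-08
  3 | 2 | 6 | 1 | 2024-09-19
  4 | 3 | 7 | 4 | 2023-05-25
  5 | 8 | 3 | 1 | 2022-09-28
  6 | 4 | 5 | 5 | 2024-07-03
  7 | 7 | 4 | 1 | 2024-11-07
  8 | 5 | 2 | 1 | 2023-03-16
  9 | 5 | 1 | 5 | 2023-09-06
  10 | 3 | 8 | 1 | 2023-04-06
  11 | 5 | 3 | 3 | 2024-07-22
SELECT id, customer_id FROM orders WHERE customer_id NOT IN (SELECT id FROM customers WHERE city = 'San Antonio')

Execution result:
id | customer_id
1 | 4
2 | 6
3 | 2
4 | 3
5 | 8
6 | 4
7 | 7
8 | 5
9 | 5
10 | 3
11 | 5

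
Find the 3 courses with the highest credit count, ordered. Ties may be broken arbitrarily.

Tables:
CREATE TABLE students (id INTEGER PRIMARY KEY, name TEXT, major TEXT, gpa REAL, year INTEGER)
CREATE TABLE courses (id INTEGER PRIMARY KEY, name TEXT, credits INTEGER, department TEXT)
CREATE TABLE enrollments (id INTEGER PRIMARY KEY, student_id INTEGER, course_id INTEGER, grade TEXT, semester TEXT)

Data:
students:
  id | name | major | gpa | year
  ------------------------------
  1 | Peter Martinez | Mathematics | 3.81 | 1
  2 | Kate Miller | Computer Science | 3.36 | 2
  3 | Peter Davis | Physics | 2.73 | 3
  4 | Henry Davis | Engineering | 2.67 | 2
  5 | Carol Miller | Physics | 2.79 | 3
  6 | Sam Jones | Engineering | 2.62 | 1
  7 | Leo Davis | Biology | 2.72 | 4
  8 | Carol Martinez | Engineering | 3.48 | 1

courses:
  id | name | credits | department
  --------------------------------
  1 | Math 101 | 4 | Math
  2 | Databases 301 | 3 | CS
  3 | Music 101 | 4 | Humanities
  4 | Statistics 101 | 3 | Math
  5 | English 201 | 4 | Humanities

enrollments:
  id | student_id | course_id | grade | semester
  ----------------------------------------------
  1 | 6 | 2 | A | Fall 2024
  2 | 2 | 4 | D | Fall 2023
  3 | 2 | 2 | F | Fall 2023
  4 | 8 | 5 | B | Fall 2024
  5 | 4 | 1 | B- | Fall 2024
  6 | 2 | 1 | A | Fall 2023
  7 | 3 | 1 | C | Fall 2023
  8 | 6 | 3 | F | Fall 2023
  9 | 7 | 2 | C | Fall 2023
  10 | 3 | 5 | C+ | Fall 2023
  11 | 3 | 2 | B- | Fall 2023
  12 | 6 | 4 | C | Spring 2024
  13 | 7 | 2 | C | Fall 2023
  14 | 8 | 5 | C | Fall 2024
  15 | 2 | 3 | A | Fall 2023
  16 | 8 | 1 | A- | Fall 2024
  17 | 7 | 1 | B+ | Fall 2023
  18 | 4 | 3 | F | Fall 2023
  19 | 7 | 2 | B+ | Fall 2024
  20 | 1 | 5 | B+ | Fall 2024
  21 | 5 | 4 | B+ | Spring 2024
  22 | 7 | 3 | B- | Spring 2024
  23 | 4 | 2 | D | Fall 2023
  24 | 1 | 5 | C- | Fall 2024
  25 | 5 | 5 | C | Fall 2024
SELECT name, credits FROM courses ORDER BY credits DESC LIMIT 3

Execution result:
name | credits
Math 101 | 4
Music 101 | 4
English 201 | 4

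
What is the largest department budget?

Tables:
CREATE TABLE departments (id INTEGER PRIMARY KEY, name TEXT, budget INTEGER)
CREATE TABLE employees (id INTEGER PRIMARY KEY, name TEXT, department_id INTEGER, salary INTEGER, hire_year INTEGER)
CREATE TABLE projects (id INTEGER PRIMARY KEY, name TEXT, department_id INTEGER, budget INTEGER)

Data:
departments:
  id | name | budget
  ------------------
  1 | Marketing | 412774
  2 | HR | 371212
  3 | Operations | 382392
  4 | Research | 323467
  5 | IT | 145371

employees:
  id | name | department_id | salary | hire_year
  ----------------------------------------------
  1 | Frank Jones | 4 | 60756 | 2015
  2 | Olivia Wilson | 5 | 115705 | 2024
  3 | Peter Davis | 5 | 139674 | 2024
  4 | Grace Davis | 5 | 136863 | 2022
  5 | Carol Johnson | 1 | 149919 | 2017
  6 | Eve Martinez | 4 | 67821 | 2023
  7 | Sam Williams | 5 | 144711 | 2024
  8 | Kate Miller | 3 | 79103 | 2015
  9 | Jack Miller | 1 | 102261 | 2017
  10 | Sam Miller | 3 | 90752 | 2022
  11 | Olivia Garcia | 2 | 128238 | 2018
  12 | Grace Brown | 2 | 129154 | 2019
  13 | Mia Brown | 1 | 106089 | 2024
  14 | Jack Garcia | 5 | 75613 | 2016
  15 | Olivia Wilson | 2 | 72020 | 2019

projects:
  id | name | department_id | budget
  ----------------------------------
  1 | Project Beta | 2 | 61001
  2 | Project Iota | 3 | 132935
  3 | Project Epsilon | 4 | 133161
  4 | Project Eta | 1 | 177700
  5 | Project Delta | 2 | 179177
SELECT MAX(budget) FROM departments

Execution result:
412774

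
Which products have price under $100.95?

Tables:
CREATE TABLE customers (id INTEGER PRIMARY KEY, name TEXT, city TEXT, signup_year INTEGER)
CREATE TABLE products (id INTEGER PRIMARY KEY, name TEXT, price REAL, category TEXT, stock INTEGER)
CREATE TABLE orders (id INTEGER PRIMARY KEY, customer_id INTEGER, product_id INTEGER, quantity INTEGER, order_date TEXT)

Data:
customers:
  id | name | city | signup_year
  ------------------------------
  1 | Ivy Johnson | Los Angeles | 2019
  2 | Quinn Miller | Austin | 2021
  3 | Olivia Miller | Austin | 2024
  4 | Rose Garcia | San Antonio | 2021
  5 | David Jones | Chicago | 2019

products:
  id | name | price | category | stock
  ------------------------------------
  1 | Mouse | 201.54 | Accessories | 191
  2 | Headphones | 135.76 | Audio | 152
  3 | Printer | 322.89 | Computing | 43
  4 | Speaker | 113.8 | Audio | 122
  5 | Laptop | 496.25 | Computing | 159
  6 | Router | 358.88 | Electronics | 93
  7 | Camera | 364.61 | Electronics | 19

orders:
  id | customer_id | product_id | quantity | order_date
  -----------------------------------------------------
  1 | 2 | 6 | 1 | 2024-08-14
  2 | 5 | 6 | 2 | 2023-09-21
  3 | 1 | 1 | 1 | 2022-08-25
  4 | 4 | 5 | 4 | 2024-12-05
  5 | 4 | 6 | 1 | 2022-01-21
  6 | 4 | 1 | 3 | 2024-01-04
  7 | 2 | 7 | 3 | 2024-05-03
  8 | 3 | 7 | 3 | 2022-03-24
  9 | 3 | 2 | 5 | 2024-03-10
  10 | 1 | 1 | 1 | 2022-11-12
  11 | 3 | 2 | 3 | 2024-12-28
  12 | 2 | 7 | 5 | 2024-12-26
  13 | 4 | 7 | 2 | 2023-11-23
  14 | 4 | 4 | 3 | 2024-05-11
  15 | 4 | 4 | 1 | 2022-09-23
SELECT name, price FROM products WHERE price < 100.95

Execution result:
(no rows)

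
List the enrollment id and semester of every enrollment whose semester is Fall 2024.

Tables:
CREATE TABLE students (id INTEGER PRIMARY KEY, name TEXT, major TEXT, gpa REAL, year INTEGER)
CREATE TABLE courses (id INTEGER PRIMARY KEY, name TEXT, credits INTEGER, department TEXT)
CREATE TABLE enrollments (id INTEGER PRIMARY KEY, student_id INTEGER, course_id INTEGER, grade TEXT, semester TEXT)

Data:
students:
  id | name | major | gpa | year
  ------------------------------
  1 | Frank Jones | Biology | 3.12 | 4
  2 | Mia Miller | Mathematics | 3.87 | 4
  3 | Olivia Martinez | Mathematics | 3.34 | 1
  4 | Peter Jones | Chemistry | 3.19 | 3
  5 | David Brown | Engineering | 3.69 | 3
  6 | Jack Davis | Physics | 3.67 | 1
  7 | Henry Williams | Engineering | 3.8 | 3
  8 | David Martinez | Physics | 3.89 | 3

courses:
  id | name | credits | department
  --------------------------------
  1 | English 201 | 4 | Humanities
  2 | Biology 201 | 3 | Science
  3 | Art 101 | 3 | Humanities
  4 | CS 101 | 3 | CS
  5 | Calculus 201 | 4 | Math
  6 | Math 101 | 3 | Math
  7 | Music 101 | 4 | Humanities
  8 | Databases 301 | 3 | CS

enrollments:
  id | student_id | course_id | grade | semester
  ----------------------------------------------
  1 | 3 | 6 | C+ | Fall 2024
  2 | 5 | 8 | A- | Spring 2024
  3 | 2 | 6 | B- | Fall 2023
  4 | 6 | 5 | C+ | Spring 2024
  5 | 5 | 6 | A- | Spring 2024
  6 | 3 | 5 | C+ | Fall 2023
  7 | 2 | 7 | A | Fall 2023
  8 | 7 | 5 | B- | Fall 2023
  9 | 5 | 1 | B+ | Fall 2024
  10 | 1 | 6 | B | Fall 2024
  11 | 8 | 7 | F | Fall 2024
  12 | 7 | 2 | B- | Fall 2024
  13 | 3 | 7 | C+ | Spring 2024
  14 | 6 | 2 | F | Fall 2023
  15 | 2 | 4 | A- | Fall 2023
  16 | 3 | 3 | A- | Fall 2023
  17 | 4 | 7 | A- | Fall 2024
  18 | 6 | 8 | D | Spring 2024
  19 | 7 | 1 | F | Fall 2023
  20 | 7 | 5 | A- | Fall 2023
SELECT id, semester FROM enrollments WHERE semester = 'Fall 2024'

Execution result:
id | semester
1 | Fall 2024
9 | Fall 2024
10 | Fall 2024
11 | Fall 2024
12 | Fall 2024
17 | Fall 2024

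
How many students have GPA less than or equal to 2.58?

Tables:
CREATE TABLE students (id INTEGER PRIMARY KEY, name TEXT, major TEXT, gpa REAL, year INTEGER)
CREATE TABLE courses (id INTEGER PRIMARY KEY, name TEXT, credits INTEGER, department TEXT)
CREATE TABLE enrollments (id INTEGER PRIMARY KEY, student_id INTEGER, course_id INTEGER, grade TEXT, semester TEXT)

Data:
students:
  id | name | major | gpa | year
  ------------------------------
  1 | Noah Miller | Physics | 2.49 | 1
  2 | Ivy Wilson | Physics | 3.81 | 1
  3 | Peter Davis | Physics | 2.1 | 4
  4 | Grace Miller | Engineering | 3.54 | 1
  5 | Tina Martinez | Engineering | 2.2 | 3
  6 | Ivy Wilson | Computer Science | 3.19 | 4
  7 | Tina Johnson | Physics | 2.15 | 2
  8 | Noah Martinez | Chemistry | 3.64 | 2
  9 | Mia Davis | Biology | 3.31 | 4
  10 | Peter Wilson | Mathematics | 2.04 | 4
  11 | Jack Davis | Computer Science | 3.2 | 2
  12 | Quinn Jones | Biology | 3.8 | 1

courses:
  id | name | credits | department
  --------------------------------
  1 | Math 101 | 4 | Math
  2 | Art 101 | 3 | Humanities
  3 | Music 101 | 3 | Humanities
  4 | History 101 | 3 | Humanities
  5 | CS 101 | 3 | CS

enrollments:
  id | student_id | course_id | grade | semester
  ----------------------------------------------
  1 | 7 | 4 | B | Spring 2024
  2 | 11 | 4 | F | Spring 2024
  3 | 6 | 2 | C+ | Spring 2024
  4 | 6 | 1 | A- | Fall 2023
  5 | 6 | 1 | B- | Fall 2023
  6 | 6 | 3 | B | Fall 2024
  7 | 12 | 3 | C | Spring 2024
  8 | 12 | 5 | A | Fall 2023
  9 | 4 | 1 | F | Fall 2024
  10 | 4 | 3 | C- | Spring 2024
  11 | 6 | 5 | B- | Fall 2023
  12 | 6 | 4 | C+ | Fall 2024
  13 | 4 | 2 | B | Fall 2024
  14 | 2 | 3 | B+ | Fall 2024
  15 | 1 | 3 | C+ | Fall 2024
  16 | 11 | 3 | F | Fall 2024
SELECT COUNT(*) FROM students WHERE gpa <= 2.58

Execution result:
5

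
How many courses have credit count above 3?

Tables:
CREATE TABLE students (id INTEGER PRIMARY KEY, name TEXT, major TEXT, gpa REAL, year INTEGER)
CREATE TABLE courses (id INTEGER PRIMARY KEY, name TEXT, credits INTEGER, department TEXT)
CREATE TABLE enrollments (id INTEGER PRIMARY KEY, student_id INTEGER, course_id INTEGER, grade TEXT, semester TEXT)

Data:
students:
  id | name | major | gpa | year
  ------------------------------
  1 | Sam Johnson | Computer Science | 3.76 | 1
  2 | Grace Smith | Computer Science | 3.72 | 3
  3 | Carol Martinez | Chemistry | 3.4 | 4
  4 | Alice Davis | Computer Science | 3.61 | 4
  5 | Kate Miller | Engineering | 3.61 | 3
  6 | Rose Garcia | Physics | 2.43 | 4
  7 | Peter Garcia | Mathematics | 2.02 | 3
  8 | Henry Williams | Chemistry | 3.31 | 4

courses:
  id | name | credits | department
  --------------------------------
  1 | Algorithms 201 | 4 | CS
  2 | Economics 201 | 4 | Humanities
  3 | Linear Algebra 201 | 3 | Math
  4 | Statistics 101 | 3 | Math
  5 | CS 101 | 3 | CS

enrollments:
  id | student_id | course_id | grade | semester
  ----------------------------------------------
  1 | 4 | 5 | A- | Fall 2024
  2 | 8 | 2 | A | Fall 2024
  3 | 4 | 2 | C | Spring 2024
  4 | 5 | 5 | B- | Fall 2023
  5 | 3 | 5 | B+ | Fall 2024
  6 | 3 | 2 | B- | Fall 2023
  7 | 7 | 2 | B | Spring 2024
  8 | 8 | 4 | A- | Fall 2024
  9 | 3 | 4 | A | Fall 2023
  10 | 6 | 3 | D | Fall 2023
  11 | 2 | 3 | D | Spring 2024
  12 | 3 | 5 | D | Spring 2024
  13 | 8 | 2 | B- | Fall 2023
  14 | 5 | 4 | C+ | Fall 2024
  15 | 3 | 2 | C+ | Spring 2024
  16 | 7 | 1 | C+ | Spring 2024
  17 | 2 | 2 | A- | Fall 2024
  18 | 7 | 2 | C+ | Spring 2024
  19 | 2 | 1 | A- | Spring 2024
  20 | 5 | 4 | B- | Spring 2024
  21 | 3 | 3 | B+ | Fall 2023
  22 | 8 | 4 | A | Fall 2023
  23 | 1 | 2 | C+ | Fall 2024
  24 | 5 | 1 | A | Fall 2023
SELECT COUNT(*) FROM courses WHERE credits > 3

Execution result:
2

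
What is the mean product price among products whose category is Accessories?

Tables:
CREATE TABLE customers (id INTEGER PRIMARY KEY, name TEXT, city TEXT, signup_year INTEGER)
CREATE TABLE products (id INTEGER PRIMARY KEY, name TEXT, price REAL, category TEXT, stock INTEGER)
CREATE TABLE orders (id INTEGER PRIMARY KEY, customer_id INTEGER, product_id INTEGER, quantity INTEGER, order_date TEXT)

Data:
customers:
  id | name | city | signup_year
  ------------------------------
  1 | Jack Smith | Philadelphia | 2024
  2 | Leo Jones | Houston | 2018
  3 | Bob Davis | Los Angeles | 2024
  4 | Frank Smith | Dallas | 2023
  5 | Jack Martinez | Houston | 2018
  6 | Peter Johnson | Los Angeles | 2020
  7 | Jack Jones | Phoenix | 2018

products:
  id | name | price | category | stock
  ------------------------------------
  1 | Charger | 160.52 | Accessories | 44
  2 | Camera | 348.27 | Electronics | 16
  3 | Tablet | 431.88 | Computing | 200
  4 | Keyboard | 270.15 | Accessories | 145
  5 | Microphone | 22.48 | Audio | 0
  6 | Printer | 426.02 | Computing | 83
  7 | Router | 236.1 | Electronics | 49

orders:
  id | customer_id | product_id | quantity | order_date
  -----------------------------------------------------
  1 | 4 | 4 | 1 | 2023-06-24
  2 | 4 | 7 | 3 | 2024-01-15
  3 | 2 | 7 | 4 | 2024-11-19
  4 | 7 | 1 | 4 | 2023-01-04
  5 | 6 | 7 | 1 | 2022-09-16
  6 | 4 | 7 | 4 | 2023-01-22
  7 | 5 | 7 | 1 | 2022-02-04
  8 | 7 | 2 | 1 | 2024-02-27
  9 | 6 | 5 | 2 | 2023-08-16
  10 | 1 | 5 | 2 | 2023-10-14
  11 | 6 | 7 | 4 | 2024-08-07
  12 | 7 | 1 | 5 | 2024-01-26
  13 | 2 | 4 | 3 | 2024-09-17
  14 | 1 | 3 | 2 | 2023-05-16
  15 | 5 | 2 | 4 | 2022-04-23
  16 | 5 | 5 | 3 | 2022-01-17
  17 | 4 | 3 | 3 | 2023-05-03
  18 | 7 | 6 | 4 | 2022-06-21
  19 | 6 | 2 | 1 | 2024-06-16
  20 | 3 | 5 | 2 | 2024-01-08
SELECT AVG(price) FROM products WHERE category = 'Accessories'

Execution result:
215.34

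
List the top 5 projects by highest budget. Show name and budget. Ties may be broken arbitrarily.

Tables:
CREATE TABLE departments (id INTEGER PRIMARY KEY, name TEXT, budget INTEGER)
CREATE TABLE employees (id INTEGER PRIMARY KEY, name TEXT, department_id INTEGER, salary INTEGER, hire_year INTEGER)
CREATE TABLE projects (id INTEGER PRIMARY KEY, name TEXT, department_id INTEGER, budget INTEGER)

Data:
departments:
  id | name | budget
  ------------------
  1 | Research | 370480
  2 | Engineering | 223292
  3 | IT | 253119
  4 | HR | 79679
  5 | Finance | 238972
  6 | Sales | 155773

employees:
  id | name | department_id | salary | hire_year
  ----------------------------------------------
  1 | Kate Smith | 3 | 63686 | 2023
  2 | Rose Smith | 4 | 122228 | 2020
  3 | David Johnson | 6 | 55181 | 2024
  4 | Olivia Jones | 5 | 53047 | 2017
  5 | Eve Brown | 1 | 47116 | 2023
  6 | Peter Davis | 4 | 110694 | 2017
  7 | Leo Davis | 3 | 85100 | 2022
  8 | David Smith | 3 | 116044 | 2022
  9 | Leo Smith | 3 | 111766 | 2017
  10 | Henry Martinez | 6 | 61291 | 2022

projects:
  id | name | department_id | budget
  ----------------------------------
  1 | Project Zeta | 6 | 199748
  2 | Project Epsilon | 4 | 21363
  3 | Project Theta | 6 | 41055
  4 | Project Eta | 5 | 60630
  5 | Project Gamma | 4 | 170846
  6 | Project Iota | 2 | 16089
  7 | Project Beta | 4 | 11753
SELECT name, budget FROM projects ORDER BY budget DESC LIMIT 5

Execution result:
name | budget
Project Zeta | 199748
Project Gamma | 170846
Project Eta | 60630
Project Theta | 41055
Project Epsilon | 21363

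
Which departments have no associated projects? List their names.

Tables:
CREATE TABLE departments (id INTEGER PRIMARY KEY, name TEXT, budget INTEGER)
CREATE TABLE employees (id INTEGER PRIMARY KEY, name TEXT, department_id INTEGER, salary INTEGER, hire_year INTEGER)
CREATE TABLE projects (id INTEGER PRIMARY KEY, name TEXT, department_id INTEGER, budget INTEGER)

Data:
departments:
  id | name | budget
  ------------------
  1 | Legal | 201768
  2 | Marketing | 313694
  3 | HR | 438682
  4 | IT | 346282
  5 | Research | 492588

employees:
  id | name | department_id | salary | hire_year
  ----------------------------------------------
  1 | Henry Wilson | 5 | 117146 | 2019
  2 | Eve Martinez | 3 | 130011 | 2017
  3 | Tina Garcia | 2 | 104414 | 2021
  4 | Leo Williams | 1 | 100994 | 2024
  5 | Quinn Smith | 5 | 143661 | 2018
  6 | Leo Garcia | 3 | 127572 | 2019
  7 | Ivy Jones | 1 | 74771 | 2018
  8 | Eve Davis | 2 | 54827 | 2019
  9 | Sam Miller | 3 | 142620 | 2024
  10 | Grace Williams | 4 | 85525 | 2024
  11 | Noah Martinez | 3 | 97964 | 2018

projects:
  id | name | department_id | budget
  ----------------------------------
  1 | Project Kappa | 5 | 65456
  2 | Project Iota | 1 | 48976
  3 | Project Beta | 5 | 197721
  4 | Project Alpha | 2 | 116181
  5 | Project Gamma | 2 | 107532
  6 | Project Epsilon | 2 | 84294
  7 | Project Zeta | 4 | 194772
SELECT p.name FROM departments p LEFT JOIN projects c ON c.department_id = p.id WHERE c.id IS NULL

Execution result:
HR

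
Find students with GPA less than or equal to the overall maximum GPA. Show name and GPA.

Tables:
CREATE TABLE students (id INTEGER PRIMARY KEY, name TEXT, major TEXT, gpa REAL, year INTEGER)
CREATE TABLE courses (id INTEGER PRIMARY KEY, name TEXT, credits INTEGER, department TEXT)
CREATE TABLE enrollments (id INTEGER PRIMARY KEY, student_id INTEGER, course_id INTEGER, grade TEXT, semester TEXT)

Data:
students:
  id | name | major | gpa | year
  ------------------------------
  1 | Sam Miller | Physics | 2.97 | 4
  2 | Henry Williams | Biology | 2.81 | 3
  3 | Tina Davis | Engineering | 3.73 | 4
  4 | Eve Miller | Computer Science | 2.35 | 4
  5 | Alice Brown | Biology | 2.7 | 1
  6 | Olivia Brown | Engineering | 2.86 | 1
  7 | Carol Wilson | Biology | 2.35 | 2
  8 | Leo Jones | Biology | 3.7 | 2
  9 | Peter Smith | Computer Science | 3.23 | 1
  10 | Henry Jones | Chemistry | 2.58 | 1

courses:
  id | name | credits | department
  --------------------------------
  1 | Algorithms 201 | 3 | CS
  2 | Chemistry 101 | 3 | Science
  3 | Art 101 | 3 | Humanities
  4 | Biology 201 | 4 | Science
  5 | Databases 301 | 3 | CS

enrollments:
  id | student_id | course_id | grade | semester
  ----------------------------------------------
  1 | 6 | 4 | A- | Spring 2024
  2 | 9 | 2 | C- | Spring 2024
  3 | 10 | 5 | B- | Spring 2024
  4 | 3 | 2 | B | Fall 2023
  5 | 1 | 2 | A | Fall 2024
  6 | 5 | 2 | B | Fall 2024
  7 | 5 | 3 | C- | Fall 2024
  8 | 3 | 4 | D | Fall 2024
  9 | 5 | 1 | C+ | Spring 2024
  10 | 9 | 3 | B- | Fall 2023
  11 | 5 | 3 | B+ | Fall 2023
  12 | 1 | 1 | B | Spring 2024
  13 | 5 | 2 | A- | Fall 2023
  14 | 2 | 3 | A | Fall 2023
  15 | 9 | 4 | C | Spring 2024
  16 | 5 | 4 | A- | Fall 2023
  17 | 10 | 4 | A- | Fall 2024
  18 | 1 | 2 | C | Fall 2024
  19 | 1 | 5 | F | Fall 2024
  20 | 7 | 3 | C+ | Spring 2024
SELECT name, gpa FROM students WHERE gpa <= (SELECT MAX(gpa) FROM students)

Execution result:
name | gpa
Sam Miller | 2.97
Henry Williams | 2.81
Tina Davis | 3.73
Eve Miller | 2.35
Alice Brown | 2.70
Olivia Brown | 2.86
Carol Wilson | 2.35
Leo Jones | 3.70
Peter Smith | 3.23
Henry Jones | 2.58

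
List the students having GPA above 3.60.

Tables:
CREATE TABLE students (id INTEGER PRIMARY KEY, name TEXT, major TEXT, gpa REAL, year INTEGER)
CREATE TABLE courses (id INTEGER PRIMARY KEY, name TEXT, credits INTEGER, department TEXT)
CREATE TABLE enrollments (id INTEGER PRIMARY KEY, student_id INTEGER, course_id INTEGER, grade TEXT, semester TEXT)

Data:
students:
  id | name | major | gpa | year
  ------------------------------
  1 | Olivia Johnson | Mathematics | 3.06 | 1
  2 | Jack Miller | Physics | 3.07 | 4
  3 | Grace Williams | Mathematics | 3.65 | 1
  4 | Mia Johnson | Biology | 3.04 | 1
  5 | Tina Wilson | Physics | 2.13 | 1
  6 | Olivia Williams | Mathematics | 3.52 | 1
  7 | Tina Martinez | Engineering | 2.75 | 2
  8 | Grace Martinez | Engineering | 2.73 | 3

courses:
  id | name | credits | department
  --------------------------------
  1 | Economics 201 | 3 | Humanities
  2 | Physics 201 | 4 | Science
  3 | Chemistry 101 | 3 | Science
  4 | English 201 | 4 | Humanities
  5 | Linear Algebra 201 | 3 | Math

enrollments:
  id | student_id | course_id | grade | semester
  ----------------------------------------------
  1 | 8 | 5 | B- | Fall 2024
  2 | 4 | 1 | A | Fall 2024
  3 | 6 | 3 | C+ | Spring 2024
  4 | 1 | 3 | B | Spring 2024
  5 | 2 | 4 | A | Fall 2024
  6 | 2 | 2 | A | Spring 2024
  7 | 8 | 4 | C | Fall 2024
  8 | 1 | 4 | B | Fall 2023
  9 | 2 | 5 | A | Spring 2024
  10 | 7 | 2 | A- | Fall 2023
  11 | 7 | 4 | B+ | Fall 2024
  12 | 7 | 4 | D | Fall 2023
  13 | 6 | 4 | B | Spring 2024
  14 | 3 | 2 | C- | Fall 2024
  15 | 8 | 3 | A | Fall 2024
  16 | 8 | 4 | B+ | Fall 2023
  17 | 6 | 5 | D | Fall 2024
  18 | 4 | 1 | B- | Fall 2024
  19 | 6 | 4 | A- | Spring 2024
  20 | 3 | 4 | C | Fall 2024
SELECT name, gpa FROM students WHERE gpa > 3.6

Execution result:
name | gpa
Grace Williams | 3.65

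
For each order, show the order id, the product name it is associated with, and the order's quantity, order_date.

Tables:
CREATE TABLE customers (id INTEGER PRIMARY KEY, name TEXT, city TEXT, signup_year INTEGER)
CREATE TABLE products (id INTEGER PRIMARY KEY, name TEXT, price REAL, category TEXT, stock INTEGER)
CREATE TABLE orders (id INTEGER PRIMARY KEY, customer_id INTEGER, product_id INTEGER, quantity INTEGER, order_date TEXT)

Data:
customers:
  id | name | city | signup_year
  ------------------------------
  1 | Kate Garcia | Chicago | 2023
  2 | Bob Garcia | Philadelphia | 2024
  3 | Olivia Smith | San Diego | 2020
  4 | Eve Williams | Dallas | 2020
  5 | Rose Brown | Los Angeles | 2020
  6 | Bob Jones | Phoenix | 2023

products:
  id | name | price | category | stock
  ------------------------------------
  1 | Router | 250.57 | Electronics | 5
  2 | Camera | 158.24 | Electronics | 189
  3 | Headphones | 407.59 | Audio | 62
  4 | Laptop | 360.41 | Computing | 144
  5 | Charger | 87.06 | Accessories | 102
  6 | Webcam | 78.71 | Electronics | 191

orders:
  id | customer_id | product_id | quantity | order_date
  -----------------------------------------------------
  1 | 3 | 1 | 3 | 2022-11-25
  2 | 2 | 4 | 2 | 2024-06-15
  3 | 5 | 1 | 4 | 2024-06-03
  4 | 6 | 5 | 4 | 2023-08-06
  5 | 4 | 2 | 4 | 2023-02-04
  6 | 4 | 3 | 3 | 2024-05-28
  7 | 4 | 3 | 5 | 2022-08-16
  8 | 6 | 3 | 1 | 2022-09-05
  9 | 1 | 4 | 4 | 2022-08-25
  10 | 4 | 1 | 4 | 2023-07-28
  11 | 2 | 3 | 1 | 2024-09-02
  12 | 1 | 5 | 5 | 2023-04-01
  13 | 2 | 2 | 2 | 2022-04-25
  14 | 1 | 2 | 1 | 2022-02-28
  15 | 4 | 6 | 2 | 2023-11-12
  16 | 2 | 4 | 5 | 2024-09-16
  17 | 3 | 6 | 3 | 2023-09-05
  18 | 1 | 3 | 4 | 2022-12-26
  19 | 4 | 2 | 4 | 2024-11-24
SELECT c.id, p.name AS product, c.quantity, c.order_date FROM orders c JOIN products p ON c.product_id = p.id

Execution result:
id | product | quantity | order_date
1 | Router | 3 | 2022-11-25
2 | Laptop | 2 | 2024-06-15
3 | Router | 4 | 2024-06-03
4 | Charger | 4 | 2023-08-06
5 | Camera | 4 | 2023-02-04
6 | Headphones | 3 | 2024-05-28
7 | Headphones | 5 | 2022-08-16
8 | Headphones | 1 | 2022-09-05
9 | Laptop | 4 | 2022-08-25
10 | Router | 4 | 2023-07-28
11 | Headphones | 1 | 2024-09-02
12 | Charger | 5 | 2023-04-01
13 | Camera | 2 | 2022-04-25
14 | Camera | 1 | 2022-02-28
15 | Webcam | 2 | 2023-11-12
16 | Laptop | 5 | 2024-09-16
17 | Webcam | 3 | 2023-09-05
18 | Headphones | 4 | 2022-12-26
19 | Camera | 4 | 2024-11-24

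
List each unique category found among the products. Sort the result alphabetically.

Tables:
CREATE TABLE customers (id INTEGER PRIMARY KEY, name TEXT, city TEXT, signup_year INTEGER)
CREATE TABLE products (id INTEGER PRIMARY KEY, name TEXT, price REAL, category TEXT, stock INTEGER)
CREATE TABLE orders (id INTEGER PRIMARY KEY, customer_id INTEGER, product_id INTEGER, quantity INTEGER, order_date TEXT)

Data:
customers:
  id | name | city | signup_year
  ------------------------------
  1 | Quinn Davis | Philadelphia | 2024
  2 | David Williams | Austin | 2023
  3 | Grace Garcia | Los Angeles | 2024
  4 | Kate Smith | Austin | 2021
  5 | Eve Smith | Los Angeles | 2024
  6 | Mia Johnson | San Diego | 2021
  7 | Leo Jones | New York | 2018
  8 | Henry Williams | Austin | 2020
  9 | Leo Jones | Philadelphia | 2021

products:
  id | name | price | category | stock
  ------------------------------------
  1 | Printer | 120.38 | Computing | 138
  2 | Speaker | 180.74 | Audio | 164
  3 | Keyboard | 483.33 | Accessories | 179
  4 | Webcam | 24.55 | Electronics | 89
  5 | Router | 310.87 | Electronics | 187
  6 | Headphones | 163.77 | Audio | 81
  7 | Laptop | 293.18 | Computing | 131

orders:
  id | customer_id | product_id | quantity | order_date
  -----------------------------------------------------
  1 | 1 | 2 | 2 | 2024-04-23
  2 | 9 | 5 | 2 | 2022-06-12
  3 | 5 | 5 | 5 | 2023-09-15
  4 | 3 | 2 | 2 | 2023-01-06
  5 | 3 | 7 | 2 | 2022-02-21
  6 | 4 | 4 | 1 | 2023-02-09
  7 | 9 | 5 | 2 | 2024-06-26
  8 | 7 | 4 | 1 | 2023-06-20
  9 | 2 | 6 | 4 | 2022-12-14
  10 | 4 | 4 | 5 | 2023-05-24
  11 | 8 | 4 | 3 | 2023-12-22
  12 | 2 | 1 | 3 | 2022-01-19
SELECT DISTINCT category FROM products ORDER BY category

Execution result:
category
Accessories
Audio
Computing
Electronics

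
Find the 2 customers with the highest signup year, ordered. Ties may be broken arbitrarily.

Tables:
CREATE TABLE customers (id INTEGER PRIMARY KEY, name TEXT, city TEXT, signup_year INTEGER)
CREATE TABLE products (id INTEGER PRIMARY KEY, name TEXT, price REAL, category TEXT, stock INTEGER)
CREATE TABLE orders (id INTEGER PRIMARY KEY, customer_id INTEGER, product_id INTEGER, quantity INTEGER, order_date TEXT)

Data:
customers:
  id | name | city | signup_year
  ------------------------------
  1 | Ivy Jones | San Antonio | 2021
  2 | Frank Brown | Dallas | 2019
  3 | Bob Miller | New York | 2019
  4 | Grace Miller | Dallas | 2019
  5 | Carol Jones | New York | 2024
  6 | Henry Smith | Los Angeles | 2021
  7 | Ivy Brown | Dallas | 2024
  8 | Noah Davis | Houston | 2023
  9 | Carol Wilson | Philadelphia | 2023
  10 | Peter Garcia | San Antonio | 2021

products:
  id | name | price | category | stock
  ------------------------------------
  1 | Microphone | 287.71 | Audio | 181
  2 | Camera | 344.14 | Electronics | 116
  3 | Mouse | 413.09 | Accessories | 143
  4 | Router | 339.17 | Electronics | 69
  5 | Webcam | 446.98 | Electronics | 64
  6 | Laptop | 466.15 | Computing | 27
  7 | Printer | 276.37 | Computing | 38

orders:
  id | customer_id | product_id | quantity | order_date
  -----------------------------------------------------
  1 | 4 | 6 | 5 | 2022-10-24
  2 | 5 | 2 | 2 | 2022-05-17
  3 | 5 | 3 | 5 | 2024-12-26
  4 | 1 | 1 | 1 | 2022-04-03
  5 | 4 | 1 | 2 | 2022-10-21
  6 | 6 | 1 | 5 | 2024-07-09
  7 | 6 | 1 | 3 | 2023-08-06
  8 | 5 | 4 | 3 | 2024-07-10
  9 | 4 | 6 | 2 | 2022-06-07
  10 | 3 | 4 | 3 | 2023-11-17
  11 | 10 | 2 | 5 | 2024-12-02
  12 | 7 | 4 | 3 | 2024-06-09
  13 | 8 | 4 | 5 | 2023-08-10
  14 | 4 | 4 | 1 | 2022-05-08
SELECT name, signup_year FROM customers ORDER BY signup_year DESC LIMIT 2

Execution result:
name | signup_year
Carol Jones | 2024
Ivy Brown | 2024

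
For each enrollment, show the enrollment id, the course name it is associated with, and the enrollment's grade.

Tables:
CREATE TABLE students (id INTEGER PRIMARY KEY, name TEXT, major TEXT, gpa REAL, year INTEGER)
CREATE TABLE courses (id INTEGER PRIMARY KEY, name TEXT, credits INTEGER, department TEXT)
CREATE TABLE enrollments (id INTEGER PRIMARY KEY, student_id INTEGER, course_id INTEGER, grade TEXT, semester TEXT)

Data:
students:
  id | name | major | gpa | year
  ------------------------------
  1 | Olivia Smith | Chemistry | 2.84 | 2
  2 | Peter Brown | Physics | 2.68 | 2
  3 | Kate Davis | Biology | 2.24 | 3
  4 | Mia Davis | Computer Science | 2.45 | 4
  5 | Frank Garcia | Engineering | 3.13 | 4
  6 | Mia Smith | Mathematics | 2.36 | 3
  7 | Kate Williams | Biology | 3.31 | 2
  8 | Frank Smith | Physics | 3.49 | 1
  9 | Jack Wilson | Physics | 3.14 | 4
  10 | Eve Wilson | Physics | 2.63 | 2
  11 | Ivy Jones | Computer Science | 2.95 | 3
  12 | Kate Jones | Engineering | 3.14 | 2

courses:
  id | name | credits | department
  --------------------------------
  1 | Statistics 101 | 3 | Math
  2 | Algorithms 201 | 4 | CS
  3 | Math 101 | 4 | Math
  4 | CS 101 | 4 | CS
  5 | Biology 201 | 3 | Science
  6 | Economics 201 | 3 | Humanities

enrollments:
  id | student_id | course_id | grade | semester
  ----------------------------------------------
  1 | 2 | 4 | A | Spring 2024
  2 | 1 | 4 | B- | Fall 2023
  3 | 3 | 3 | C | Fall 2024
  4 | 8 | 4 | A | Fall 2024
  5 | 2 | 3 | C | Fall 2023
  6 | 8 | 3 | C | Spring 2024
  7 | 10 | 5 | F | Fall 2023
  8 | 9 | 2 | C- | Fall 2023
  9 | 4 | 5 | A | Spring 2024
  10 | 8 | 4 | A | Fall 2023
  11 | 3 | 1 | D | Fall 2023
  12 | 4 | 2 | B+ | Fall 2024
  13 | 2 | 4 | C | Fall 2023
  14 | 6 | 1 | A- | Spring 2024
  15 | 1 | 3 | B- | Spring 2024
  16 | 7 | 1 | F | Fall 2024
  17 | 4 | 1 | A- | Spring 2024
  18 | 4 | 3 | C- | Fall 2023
SELECT c.id, p.name AS course, c.grade FROM enrollments c JOIN courses p ON c.course_id = p.id

Execution result:
id | course | grade
1 | CS 101 | A
2 | CS 101 | B-
3 | Math 101 | C
4 | CS 101 | A
5 | Math 101 | C
6 | Math 101 | C
7 | Biology 201 | F
8 | Algorithms 201 | C-
9 | Biology 201 | A
10 | CS 101 | A
11 | Statistics 101 | D
12 | Algorithms 201 | B+
13 | CS 101 | C
14 | Statistics 101 | A-
15 | Math 101 | B-
16 | Statistics 101 | F
17 | Statistics 101 | A-
18 | Math 101 | C-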